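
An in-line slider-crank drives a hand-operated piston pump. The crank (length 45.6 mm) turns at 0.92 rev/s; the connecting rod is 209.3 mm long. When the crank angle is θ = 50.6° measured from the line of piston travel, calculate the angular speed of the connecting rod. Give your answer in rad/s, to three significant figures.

0.811

ω = 5.781 rad/s (converted from 0.92 rev/s).
The rod makes angle φ with the slider axis where L sinφ = r sinθ; differentiating, L cosφ·φ̇ = r ω cosθ.
L cosφ = √(L² − r² sin²θ) = 0.20631 m.
|ω_rod| = r ω |cosθ| / √(L² − r² sin²θ) = 0.0456·5.781·0.63473/0.20631 = 0.81095 rad/s.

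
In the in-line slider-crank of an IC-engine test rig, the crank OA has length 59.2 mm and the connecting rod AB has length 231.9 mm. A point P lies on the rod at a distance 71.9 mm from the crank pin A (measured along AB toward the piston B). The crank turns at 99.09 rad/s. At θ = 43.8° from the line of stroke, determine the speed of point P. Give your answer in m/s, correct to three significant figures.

ω = 99.09 rad/s.  Crank-pin speed |V_A| = rω = 5.8661 m/s, perpendicular to OA.
Rod angle: sinφ = −(r/L) sinθ ⇒ φ = -10.177°; ω_rod = −rω cosθ/√(L²−r²sin²θ) = -18.549 rad/s.
V_P = V_A + ω_rod × AP, with AP = 0.0719 m along the rod.
Components: V_Px = −rω sinθ − a·ω_rod·sinφ = -4.2959 m/s;  V_Py = rω cosθ + a·ω_rod·cosφ = +2.9212 m/s.
|V_P| = √(V_Px² + V_Py²) = 5.195 m/s.

5.19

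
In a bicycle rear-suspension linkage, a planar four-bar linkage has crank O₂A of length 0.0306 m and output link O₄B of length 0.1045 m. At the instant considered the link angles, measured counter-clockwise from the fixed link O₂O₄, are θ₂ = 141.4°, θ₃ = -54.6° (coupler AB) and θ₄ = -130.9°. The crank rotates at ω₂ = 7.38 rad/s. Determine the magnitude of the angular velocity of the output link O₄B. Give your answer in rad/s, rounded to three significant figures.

0.613

ω₂ = 7.38 rad/s
Differentiating the loop-closure r₂e^{iθ₂}+r₃e^{iθ₃}=r₁+r₄e^{iθ₄} gives r₂ω₂e^{iθ₂}+r₃ω₃e^{iθ₃}=r₄ω₄e^{iθ₄}.
Eliminating the other unknown: ω₄ = r₂ω₂ sin(θ₂−θ₃) / [r₄ sin(θ₄−θ₃)].
Numerator sine = -0.27564; denominator sine = -0.97155.
Result = 0.0306·7.38·(-0.27564) / (0.1045·(-0.97155)) = +0.6131 rad/s; magnitude 0.6131 rad/s.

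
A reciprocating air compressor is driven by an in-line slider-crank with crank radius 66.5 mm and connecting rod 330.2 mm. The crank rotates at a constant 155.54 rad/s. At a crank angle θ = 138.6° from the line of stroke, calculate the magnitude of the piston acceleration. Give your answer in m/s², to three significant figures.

1160

ω = 155.5 rad/s
x(θ) = r cosθ + √(L² − r² sin²θ); with ω constant, a = ω²·d²x/dθ².
d²x/dθ² = −r cosθ − r²(cos2θ)/√u − r⁴ sin²2θ/(4u^{3/2}),  u = L² − r² sin²θ = 0.107098 m².
Substituting r = 0.0665 m, L = 0.3302 m, θ = 138.6°: d²x/dθ² = +0.048051 m.
a = ω²·d²x/dθ² = (155.5)²·(+0.048051) = +1162.5 m/s²;  |a| = 1162.5 m/s².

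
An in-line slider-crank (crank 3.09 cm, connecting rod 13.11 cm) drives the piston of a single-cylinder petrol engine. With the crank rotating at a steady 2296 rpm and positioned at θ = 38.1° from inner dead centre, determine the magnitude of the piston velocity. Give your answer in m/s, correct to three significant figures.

5.44

ω = 2π·2296/60 = 240.4 rad/s
For an in-line slider-crank, x = r cosθ + √(L² − r² sin²θ), so v = −rω sinθ·[1 + r cosθ/√(L² − r² sin²θ)].
With r = 0.0309 m, L = 0.1311 m, θ = 38.1°: √(L² − r² sin²θ) = 0.12971 m.
v = −0.0309·240.4·0.61704·[1 + 0.0309·0.78694/0.12971] = -5.4437 m/s.
|v| = 5.4437 m/s.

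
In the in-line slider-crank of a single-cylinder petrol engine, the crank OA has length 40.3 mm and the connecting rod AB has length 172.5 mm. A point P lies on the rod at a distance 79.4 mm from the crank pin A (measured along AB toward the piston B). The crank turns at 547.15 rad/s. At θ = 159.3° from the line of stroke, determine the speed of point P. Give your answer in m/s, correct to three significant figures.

ω = 547.1 rad/s.  Crank-pin speed |V_A| = rω = 22.05 m/s, perpendicular to OA.
Rod angle: sinφ = −(r/L) sinθ ⇒ φ = -4.737°; ω_rod = −rω cosθ/√(L²−r²sin²θ) = +119.98 rad/s.
V_P = V_A + ω_rod × AP, with AP = 0.0794 m along the rod.
Components: V_Px = −rω sinθ − a·ω_rod·sinφ = -7.0075 m/s;  V_Py = rω cosθ + a·ω_rod·cosφ = -11.132 m/s.
|V_P| = √(V_Px² + V_Py²) = 13.154 m/s.

13.2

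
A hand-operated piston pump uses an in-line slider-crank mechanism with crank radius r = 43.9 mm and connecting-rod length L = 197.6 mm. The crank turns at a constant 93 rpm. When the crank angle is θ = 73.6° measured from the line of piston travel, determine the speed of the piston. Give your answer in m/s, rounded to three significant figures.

ω = 2π·93/60 = 9.739 rad/s
For an in-line slider-crank, x = r cosθ + √(L² − r² sin²θ), so v = −rω sinθ·[1 + r cosθ/√(L² − r² sin²θ)].
With r = 0.0439 m, L = 0.1976 m, θ = 73.6°: √(L² − r² sin²θ) = 0.19306 m.
v = −0.0439·9.739·0.95931·[1 + 0.0439·0.28234/0.19306] = -0.43648 m/s.
|v| = 0.43648 m/s.

0.436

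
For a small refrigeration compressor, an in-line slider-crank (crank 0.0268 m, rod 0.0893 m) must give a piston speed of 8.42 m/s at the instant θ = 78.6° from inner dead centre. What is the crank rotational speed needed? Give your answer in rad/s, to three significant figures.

302

For an in-line slider-crank, |v_piston| = rω|sinθ|·[1 + r cosθ/√(L² − r² sin²θ)].
With r = 0.0268 m, L = 0.0893 m, θ = 78.6°: the bracketed kinematic factor |dx/dθ| = 0.027902 m.
ω = v/|dx/dθ| = 8.42/0.027902 = 301.77 rad/s.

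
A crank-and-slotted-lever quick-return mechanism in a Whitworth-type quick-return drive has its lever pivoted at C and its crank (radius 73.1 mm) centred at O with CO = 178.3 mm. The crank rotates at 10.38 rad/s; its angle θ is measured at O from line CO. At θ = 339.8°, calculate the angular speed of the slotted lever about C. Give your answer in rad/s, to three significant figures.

2.96

ω = 10.38 rad/s
Crank pin A relative to C: A = (d + r cosθ, r sinθ); lever angle φ = atan2(r sinθ, d + r cosθ).
Differentiating tanφ: φ̇ = rω(d cosθ + r)/(d² + r² + 2dr cosθ).
d² + r² + 2dr cosθ = |CA|² = 0.0615986 m²;  d cosθ + r = +0.24043 m.
|ω_lever| = |0.0731·10.38·+0.24043| / 0.0615986 = 2.9617 rad/s.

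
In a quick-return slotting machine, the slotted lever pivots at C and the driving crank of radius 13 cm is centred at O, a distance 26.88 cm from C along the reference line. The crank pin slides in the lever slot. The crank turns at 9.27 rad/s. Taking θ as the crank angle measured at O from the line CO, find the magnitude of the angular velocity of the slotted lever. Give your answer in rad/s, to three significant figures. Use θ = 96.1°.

1.50

ω = 9.27 rad/s
Crank pin A relative to C: A = (d + r cosθ, r sinθ); lever angle φ = atan2(r sinθ, d + r cosθ).
Differentiating tanφ: φ̇ = rω(d cosθ + r)/(d² + r² + 2dr cosθ).
d² + r² + 2dr cosθ = |CA|² = 0.0817269 m²;  d cosθ + r = +0.10144 m.
|ω_lever| = |0.13·9.27·+0.10144| / 0.0817269 = 1.4957 rad/s.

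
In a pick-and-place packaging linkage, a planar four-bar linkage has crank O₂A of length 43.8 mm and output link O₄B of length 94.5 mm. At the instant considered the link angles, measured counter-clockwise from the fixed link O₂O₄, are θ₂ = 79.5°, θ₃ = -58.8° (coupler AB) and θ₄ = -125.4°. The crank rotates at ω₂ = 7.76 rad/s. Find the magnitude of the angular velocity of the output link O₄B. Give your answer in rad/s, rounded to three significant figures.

ω₂ = 7.76 rad/s
Differentiating the loop-closure r₂e^{iθ₂}+r₃e^{iθ₃}=r₁+r₄e^{iθ₄} gives r₂ω₂e^{iθ₂}+r₃ω₃e^{iθ₃}=r₄ω₄e^{iθ₄}.
Eliminating the other unknown: ω₄ = r₂ω₂ sin(θ₂−θ₃) / [r₄ sin(θ₄−θ₃)].
Numerator sine = +0.66523; denominator sine = -0.91775.
Result = 0.0438·7.76·(+0.66523) / (0.0945·(-0.91775)) = -2.6071 rad/s; magnitude 2.6071 rad/s.

2.61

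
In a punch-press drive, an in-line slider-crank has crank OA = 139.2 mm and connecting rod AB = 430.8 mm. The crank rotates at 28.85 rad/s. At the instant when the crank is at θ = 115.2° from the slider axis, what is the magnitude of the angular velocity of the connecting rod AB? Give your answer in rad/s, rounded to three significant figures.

4.15

ω = 28.85 rad/s
The rod makes angle φ with the slider axis where L sinφ = r sinθ; differentiating, L cosφ·φ̇ = r ω cosθ.
L cosφ = √(L² − r² sin²θ) = 0.41198 m.
|ω_rod| = r ω |cosθ| / √(L² − r² sin²θ) = 0.1392·28.85·0.42578/0.41198 = 4.1505 rad/s.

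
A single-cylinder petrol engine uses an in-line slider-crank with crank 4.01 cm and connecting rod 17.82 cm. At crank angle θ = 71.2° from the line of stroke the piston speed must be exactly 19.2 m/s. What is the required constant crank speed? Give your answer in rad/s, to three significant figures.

For an in-line slider-crank, |v_piston| = rω|sinθ|·[1 + r cosθ/√(L² − r² sin²θ)].
With r = 0.0401 m, L = 0.1782 m, θ = 71.2°: the bracketed kinematic factor |dx/dθ| = 0.040778 m.
ω = v/|dx/dθ| = 19.2/0.040778 = 470.84 rad/s.

471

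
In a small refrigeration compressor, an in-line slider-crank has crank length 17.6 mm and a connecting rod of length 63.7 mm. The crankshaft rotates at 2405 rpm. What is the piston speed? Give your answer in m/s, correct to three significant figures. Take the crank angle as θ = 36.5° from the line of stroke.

3.23

ω = 2π·2405/60 = 251.9 rad/s
For an in-line slider-crank, x = r cosθ + √(L² − r² sin²θ), so v = −rω sinθ·[1 + r cosθ/√(L² − r² sin²θ)].
With r = 0.0176 m, L = 0.0637 m, θ = 36.5°: √(L² − r² sin²θ) = 0.062834 m.
v = −0.0176·251.9·0.59482·[1 + 0.0176·0.80386/0.062834] = -3.2303 m/s.
|v| = 3.2303 m/s.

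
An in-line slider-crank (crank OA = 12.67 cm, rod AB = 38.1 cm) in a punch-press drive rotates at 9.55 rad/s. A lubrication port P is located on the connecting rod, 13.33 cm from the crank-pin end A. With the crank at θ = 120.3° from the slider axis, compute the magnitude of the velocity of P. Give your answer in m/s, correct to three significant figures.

ω = 9.55 rad/s.  Crank-pin speed |V_A| = rω = 1.21 m/s, perpendicular to OA.
Rod angle: sinφ = −(r/L) sinθ ⇒ φ = -16.686°; ω_rod = −rω cosθ/√(L²−r²sin²θ) = +1.6727 rad/s.
V_P = V_A + ω_rod × AP, with AP = 0.1333 m along the rod.
Components: V_Px = −rω sinθ − a·ω_rod·sinφ = -0.98068 m/s;  V_Py = rω cosθ + a·ω_rod·cosφ = -0.39689 m/s.
|V_P| = √(V_Px² + V_Py²) = 1.0579 m/s.

1.06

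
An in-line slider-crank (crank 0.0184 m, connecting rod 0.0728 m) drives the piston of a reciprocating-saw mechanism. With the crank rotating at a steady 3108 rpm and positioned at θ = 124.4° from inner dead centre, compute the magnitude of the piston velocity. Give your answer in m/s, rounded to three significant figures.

ω = 2π·3108/60 = 325.5 rad/s
For an in-line slider-crank, x = r cosθ + √(L² − r² sin²θ), so v = −rω sinθ·[1 + r cosθ/√(L² − r² sin²θ)].
With r = 0.0184 m, L = 0.0728 m, θ = 124.4°: √(L² − r² sin²θ) = 0.071199 m.
v = −0.0184·325.5·0.82511·[1 + 0.0184·-0.56497/0.071199] = -4.2198 m/s.
|v| = 4.2198 m/s.

4.22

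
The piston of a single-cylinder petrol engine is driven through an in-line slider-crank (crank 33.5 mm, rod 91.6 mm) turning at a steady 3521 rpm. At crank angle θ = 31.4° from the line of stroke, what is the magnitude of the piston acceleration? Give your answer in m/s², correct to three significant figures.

4710

ω = 2π·3521/60 = 368.7 rad/s
x(θ) = r cosθ + √(L² − r² sin²θ); with ω constant, a = ω²·d²x/dθ².
d²x/dθ² = −r cosθ − r²(cos2θ)/√u − r⁴ sin²2θ/(4u^{3/2}),  u = L² − r² sin²θ = 0.00808592 m².
Substituting r = 0.0335 m, L = 0.0916 m, θ = 31.4°: d²x/dθ² = -0.034641 m.
a = ω²·d²x/dθ² = (368.7)²·(-0.034641) = -4709.6 m/s²;  |a| = 4709.6 m/s².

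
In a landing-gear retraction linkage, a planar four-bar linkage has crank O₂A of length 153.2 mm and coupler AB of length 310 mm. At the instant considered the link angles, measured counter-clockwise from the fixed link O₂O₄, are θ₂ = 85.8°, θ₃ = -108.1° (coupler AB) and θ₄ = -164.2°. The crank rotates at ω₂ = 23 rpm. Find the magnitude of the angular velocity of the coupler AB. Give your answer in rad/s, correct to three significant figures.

ω₂ = 2.409 rad/s (from 23 rpm).
Differentiating the loop-closure r₂e^{iθ₂}+r₃e^{iθ₃}=r₁+r₄e^{iθ₄} gives r₂ω₂e^{iθ₂}+r₃ω₃e^{iθ₃}=r₄ω₄e^{iθ₄}.
Eliminating the other unknown: ω₃ = r₂ω₂ sin(θ₄−θ₂) / [r₃ sin(θ₃−θ₄)].
Numerator sine = +0.93969; denominator sine = +0.83001.
Result = 0.1532·2.409·(+0.93969) / (0.31·(+0.83001)) = +1.3476 rad/s; magnitude 1.3476 rad/s.

1.35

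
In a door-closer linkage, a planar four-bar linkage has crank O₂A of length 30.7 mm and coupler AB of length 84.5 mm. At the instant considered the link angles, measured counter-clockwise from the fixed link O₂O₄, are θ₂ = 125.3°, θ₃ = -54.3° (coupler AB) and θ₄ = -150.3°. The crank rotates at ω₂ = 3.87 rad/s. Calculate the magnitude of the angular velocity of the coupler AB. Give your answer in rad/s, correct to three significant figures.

ω₂ = 3.87 rad/s
Differentiating the loop-closure r₂e^{iθ₂}+r₃e^{iθ₃}=r₁+r₄e^{iθ₄} gives r₂ω₂e^{iθ₂}+r₃ω₃e^{iθ₃}=r₄ω₄e^{iθ₄}.
Eliminating the other unknown: ω₃ = r₂ω₂ sin(θ₄−θ₂) / [r₃ sin(θ₃−θ₄)].
Numerator sine = +0.99523; denominator sine = +0.99452.
Result = 0.0307·3.87·(+0.99523) / (0.0845·(+0.99452)) = +1.407 rad/s; magnitude 1.407 rad/s.

1.41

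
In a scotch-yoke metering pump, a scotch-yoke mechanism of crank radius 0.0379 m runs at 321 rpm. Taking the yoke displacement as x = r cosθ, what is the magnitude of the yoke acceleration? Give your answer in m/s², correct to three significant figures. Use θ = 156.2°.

ω = 33.62 rad/s (from 321 rpm).
x = r cosθ ⇒ ẍ = −rω² cosθ (ω constant).
|a| = rω²|cosθ| = 0.0379·(33.62)²·|cos 156.2°| = 39.184 m/s².

39.2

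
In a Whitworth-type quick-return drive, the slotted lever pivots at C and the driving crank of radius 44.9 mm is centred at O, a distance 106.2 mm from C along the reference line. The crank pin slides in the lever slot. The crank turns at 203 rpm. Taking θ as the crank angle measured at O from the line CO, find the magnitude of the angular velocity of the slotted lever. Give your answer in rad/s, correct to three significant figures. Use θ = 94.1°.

2.82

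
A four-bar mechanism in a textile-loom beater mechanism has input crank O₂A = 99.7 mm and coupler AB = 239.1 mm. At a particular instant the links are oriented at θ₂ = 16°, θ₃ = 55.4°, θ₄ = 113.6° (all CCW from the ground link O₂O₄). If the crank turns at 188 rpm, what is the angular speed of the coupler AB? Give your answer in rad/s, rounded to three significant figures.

9.57

ω₂ = 19.69 rad/s (from 188 rpm).
Differentiating the loop-closure r₂e^{iθ₂}+r₃e^{iθ₃}=r₁+r₄e^{iθ₄} gives r₂ω₂e^{iθ₂}+r₃ω₃e^{iθ₃}=r₄ω₄e^{iθ₄}.
Eliminating the other unknown: ω₃ = r₂ω₂ sin(θ₄−θ₂) / [r₃ sin(θ₃−θ₄)].
Numerator sine = +0.99122; denominator sine = -0.84989.
Result = 0.0997·19.69·(+0.99122) / (0.2391·(-0.84989)) = -9.5743 rad/s; magnitude 9.5743 rad/s.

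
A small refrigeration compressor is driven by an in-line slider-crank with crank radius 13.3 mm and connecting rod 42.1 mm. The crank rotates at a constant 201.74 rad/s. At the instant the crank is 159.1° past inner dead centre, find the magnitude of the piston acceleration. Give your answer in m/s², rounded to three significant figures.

375

ω = 201.7 rad/s
x(θ) = r cosθ + √(L² − r² sin²θ); with ω constant, a = ω²·d²x/dθ².
d²x/dθ² = −r cosθ − r²(cos2θ)/√u − r⁴ sin²2θ/(4u^{3/2}),  u = L² − r² sin²θ = 0.0017499 m².
Substituting r = 0.0133 m, L = 0.0421 m, θ = 159.1°: d²x/dθ² = +0.0092251 m.
a = ω²·d²x/dθ² = (201.7)²·(+0.0092251) = +375.45 m/s²;  |a| = 375.45 m/s².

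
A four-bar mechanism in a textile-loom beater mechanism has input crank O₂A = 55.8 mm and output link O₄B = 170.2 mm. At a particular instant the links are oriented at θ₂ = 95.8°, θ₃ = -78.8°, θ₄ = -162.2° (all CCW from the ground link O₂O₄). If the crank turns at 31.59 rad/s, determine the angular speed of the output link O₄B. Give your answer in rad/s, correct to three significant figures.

ω₂ = 31.59 rad/s
Differentiating the loop-closure r₂e^{iθ₂}+r₃e^{iθ₃}=r₁+r₄e^{iθ₄} gives r₂ω₂e^{iθ₂}+r₃ω₃e^{iθ₃}=r₄ω₄e^{iθ₄}.
Eliminating the other unknown: ω₄ = r₂ω₂ sin(θ₂−θ₃) / [r₄ sin(θ₄−θ₃)].
Numerator sine = +0.09411; denominator sine = -0.99337.
Result = 0.0558·31.59·(+0.09411) / (0.1702·(-0.99337)) = -0.98116 rad/s; magnitude 0.98116 rad/s.

0.981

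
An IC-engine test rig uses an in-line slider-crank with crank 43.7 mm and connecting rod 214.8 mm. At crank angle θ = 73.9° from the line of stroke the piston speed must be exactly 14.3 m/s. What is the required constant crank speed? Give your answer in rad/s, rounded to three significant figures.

322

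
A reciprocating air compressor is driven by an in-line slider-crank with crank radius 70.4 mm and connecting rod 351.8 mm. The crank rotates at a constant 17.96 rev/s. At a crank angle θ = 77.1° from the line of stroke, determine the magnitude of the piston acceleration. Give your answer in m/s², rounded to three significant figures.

ω = 2π·18 = 112.8 rad/s
x(θ) = r cosθ + √(L² − r² sin²θ); with ω constant, a = ω²·d²x/dθ².
d²x/dθ² = −r cosθ − r²(cos2θ)/√u − r⁴ sin²2θ/(4u^{3/2}),  u = L² − r² sin²θ = 0.119054 m².
Substituting r = 0.0704 m, L = 0.3518 m, θ = 77.1°: d²x/dθ² = -0.002813 m.
a = ω²·d²x/dθ² = (112.8)²·(-0.002813) = -35.822 m/s²;  |a| = 35.822 m/s².

35.8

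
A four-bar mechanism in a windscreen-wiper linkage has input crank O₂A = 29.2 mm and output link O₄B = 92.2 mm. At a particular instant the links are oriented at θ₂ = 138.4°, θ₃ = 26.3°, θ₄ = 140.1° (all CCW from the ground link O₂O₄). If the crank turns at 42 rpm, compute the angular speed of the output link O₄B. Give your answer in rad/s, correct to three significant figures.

1.41

ω₂ = 4.398 rad/s (from 42 rpm).
Differentiating the loop-closure r₂e^{iθ₂}+r₃e^{iθ₃}=r₁+r₄e^{iθ₄} gives r₂ω₂e^{iθ₂}+r₃ω₃e^{iθ₃}=r₄ω₄e^{iθ₄}.
Eliminating the other unknown: ω₄ = r₂ω₂ sin(θ₂−θ₃) / [r₄ sin(θ₄−θ₃)].
Numerator sine = +0.92653; denominator sine = +0.91496.
Result = 0.0292·4.398·(+0.92653) / (0.0922·(+0.91496)) = +1.4105 rad/s; magnitude 1.4105 rad/s.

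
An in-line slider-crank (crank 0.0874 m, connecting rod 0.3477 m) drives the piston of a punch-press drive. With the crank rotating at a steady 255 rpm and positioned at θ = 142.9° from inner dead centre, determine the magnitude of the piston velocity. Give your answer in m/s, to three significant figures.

1.12

ω = 2π·255/60 = 26.7 rad/s
For an in-line slider-crank, x = r cosθ + √(L² − r² sin²θ), so v = −rω sinθ·[1 + r cosθ/√(L² − r² sin²θ)].
With r = 0.0874 m, L = 0.3477 m, θ = 142.9°: √(L² − r² sin²θ) = 0.34368 m.
v = −0.0874·26.7·0.60321·[1 + 0.0874·-0.79758/0.34368] = -1.1223 m/s.
|v| = 1.1223 m/s.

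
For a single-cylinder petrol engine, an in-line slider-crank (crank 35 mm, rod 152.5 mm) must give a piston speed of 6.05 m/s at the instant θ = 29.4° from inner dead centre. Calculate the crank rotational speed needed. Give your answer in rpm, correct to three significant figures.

2800

For an in-line slider-crank, |v_piston| = rω|sinθ|·[1 + r cosθ/√(L² − r² sin²θ)].
With r = 0.035 m, L = 0.1525 m, θ = 29.4°: the bracketed kinematic factor |dx/dθ| = 0.020639 m.
ω = v/|dx/dθ| = 6.05/0.020639 = 293.13 rad/s.
N = 60ω/(2π) = 2799.2 rpm.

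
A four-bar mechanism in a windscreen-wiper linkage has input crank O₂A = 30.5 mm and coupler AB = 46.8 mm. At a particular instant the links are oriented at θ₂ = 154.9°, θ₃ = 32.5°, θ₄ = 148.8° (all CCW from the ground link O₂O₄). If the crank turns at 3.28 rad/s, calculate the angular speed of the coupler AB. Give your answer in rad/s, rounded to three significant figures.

ω₂ = 3.28 rad/s
Differentiating the loop-closure r₂e^{iθ₂}+r₃e^{iθ₃}=r₁+r₄e^{iθ₄} gives r₂ω₂e^{iθ₂}+r₃ω₃e^{iθ₃}=r₄ω₄e^{iθ₄}.
Eliminating the other unknown: ω₃ = r₂ω₂ sin(θ₄−θ₂) / [r₃ sin(θ₃−θ₄)].
Numerator sine = -0.10626; denominator sine = -0.89649.
Result = 0.0305·3.28·(-0.10626) / (0.0468·(-0.89649)) = +0.25338 rad/s; magnitude 0.25338 rad/s.

0.253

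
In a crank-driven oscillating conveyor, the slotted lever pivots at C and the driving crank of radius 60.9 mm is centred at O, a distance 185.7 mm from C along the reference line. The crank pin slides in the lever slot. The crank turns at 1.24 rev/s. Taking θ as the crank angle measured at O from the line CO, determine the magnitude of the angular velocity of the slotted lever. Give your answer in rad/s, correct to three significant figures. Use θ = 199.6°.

3.20

ω = 7.791 rad/s (from 1.24 rev/s).
Crank pin A relative to C: A = (d + r cosθ, r sinθ); lever angle φ = atan2(r sinθ, d + r cosθ).
Differentiating tanφ: φ̇ = rω(d cosθ + r)/(d² + r² + 2dr cosθ).
d² + r² + 2dr cosθ = |CA|² = 0.0168856 m²;  d cosθ + r = -0.11404 m.
|ω_lever| = |0.0609·7.791·-0.11404| / 0.0168856 = 3.2045 rad/s.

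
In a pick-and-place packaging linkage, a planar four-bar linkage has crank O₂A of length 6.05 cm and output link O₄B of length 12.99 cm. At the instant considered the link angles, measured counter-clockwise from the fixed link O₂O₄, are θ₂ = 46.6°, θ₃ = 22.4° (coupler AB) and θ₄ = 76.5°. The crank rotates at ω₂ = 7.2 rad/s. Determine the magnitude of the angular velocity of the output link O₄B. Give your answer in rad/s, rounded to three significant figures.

ω₂ = 7.2 rad/s
Differentiating the loop-closure r₂e^{iθ₂}+r₃e^{iθ₃}=r₁+r₄e^{iθ₄} gives r₂ω₂e^{iθ₂}+r₃ω₃e^{iθ₃}=r₄ω₄e^{iθ₄}.
Eliminating the other unknown: ω₄ = r₂ω₂ sin(θ₂−θ₃) / [r₄ sin(θ₄−θ₃)].
Numerator sine = +0.40992; denominator sine = +0.81004.
Result = 0.0605·7.2·(+0.40992) / (0.1299·(+0.81004)) = +1.697 rad/s; magnitude 1.697 rad/s.

1.70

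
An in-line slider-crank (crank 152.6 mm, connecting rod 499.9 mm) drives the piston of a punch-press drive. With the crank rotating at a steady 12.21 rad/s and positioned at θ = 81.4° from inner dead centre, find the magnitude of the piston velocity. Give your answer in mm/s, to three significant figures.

1930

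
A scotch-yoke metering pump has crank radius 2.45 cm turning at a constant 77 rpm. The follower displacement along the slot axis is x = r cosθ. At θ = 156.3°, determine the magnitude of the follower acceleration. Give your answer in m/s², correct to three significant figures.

ω = 8.063 rad/s (from 77 rpm).
x = r cosθ ⇒ ẍ = −rω² cosθ (ω constant).
|a| = rω²|cosθ| = 0.0245·(8.063)²·|cos 156.3°| = 1.4586 m/s².

1.46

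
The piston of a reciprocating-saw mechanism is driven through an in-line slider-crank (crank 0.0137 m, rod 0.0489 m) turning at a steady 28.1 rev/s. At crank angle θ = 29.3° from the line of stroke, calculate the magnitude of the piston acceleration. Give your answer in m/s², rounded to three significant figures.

437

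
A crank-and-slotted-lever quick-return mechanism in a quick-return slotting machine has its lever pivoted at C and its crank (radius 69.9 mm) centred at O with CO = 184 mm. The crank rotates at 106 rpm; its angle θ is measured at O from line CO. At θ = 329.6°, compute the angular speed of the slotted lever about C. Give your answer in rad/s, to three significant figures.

2.91

ω = 11.1 rad/s (from 106 rpm).
Crank pin A relative to C: A = (d + r cosθ, r sinθ); lever angle φ = atan2(r sinθ, d + r cosθ).
Differentiating tanφ: φ̇ = rω(d cosθ + r)/(d² + r² + 2dr cosθ).
d² + r² + 2dr cosθ = |CA|² = 0.0609286 m²;  d cosθ + r = +0.2286 m.
|ω_lever| = |0.0699·11.1·+0.2286| / 0.0609286 = 2.9112 rad/s.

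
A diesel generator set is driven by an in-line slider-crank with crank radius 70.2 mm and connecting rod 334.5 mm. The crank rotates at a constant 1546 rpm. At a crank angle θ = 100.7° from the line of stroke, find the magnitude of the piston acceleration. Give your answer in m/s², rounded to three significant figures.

ω = 2π·1546/60 = 161.9 rad/s
x(θ) = r cosθ + √(L² − r² sin²θ); with ω constant, a = ω²·d²x/dθ².
d²x/dθ² = −r cosθ − r²(cos2θ)/√u − r⁴ sin²2θ/(4u^{3/2}),  u = L² − r² sin²θ = 0.107132 m².
Substituting r = 0.0702 m, L = 0.3345 m, θ = 100.7°: d²x/dθ² = +0.027029 m.
a = ω²·d²x/dθ² = (161.9)²·(+0.027029) = +708.44 m/s²;  |a| = 708.44 m/s².

708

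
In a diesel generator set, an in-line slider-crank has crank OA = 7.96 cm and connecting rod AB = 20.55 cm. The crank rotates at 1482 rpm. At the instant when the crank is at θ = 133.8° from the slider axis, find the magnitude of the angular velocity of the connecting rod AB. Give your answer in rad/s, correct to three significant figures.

43.3

ω = 155.2 rad/s (converted from 1482 rpm).
The rod makes angle φ with the slider axis where L sinφ = r sinθ; differentiating, L cosφ·φ̇ = r ω cosθ.
L cosφ = √(L² − r² sin²θ) = 0.19731 m.
|ω_rod| = r ω |cosθ| / √(L² − r² sin²θ) = 0.0796·155.2·0.69214/0.19731 = 43.336 rad/s.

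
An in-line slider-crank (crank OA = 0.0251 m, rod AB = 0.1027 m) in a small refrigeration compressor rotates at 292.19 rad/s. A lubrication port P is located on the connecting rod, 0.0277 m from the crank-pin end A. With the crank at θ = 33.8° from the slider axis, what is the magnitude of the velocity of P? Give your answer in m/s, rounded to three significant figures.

6.19

ω = 292.2 rad/s.  Crank-pin speed |V_A| = rω = 7.334 m/s, perpendicular to OA.
Rod angle: sinφ = −(r/L) sinθ ⇒ φ = -7.814°; ω_rod = −rω cosθ/√(L²−r²sin²θ) = -59.898 rad/s.
V_P = V_A + ω_rod × AP, with AP = 0.0277 m along the rod.
Components: V_Px = −rω sinθ − a·ω_rod·sinφ = -4.3054 m/s;  V_Py = rω cosθ + a·ω_rod·cosφ = +4.4506 m/s.
|V_P| = √(V_Px² + V_Py²) = 6.1923 m/s.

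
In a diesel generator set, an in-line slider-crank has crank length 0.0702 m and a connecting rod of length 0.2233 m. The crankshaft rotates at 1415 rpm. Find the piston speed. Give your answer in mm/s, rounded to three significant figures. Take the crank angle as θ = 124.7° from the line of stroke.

ω = 2π·1415/60 = 148.2 rad/s
For an in-line slider-crank, x = r cosθ + √(L² − r² sin²θ), so v = −rω sinθ·[1 + r cosθ/√(L² − r² sin²θ)].
With r = 0.0702 m, L = 0.2233 m, θ = 124.7°: √(L² − r² sin²θ) = 0.21571 m.
v = −0.0702·148.2·0.82214·[1 + 0.0702·-0.56928/0.21571] = -6.9677 m/s.
|v| = 6.9677 m/s = 6967.7 mm/s.

6970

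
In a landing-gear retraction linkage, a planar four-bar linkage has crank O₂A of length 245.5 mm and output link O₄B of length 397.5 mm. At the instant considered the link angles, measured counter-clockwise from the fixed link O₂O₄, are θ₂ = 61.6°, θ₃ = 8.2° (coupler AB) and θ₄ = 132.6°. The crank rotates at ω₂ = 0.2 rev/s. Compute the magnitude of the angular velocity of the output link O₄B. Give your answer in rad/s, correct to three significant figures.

0.755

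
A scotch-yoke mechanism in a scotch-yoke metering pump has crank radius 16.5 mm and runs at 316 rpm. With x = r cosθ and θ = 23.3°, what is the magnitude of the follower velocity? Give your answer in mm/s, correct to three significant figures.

ω = 33.09 rad/s (from 316 rpm).
x = r cosθ ⇒ ẋ = −rω sinθ.
|v| = rω|sinθ| = 0.0165·33.09·|sin 23.3°| = 0.21597 m/s = 215.97 mm/s.

216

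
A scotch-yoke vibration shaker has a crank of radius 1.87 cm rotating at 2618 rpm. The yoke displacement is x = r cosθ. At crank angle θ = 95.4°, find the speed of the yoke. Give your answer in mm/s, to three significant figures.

ω = 274.2 rad/s (from 2618 rpm).
x = r cosθ ⇒ ẋ = −rω sinθ.
|v| = rω|sinθ| = 0.0187·274.2·|sin 95.4°| = 5.104 m/s = 5104 mm/s.

5100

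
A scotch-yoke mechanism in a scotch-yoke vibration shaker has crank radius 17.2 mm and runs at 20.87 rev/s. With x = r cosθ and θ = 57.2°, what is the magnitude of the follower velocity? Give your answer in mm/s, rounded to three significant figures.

1900

ω = 131.1 rad/s (from 20.87 rev/s).
x = r cosθ ⇒ ẋ = −rω sinθ.
|v| = rω|sinθ| = 0.0172·131.1·|sin 57.2°| = 1.8958 m/s = 1895.8 mm/s.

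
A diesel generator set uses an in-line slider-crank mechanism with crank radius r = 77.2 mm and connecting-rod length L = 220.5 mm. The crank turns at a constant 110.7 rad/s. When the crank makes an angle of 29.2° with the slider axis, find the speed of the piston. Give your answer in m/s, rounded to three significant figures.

5.46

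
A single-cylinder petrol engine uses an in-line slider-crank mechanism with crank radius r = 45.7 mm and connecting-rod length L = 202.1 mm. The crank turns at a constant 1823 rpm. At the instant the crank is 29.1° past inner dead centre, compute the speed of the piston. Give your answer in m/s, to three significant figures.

5.09

ω = 2π·1823/60 = 190.9 rad/s
For an in-line slider-crank, x = r cosθ + √(L² − r² sin²θ), so v = −rω sinθ·[1 + r cosθ/√(L² − r² sin²θ)].
With r = 0.0457 m, L = 0.2021 m, θ = 29.1°: √(L² − r² sin²θ) = 0.20087 m.
v = −0.0457·190.9·0.48634·[1 + 0.0457·0.87377/0.20087] = -5.0864 m/s.
|v| = 5.0864 m/s.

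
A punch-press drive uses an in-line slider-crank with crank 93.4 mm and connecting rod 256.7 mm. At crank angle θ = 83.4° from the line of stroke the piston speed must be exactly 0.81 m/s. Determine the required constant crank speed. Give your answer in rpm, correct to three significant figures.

79.8

For an in-line slider-crank, |v_piston| = rω|sinθ|·[1 + r cosθ/√(L² − r² sin²θ)].
With r = 0.0934 m, L = 0.2567 m, θ = 83.4°: the bracketed kinematic factor |dx/dθ| = 0.096942 m.
ω = v/|dx/dθ| = 0.81/0.096942 = 8.3555 rad/s.
N = 60ω/(2π) = 79.789 rpm.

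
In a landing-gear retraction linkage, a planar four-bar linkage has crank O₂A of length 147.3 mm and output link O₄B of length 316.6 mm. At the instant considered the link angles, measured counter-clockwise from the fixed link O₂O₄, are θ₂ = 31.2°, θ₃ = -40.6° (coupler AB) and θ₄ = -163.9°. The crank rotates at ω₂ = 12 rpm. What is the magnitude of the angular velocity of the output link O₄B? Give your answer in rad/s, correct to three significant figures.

ω₂ = 1.257 rad/s (from 12 rpm).
Differentiating the loop-closure r₂e^{iθ₂}+r₃e^{iθ₃}=r₁+r₄e^{iθ₄} gives r₂ω₂e^{iθ₂}+r₃ω₃e^{iθ₃}=r₄ω₄e^{iθ₄}.
Eliminating the other unknown: ω₄ = r₂ω₂ sin(θ₂−θ₃) / [r₄ sin(θ₄−θ₃)].
Numerator sine = +0.94997; denominator sine = -0.83581.
Result = 0.1473·1.257·(+0.94997) / (0.3166·(-0.83581)) = -0.66452 rad/s; magnitude 0.66452 rad/s.

0.665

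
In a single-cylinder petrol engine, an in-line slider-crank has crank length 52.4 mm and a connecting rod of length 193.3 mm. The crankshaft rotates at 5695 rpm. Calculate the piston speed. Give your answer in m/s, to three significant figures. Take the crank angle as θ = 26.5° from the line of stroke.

ω = 2π·5695/60 = 596.4 rad/s
For an in-line slider-crank, x = r cosθ + √(L² − r² sin²θ), so v = −rω sinθ·[1 + r cosθ/√(L² − r² sin²θ)].
With r = 0.0524 m, L = 0.1933 m, θ = 26.5°: √(L² − r² sin²θ) = 0.19188 m.
v = −0.0524·596.4·0.44620·[1 + 0.0524·0.89493/0.19188] = -17.352 m/s.
|v| = 17.352 m/s.

17.4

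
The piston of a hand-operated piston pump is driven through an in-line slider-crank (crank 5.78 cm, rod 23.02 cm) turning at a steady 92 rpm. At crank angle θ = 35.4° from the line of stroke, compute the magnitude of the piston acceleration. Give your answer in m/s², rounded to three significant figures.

4.84

ω = 2π·92/60 = 9.634 rad/s
x(θ) = r cosθ + √(L² − r² sin²θ); with ω constant, a = ω²·d²x/dθ².
d²x/dθ² = −r cosθ − r²(cos2θ)/√u − r⁴ sin²2θ/(4u^{3/2}),  u = L² − r² sin²θ = 0.051871 m².
Substituting r = 0.0578 m, L = 0.2302 m, θ = 35.4°: d²x/dθ² = -0.052149 m.
a = ω²·d²x/dθ² = (9.634)²·(-0.052149) = -4.8404 m/s²;  |a| = 4.8404 m/s².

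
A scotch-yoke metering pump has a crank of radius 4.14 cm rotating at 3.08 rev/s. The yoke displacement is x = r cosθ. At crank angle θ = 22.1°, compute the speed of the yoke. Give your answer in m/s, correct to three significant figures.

0.301

ω = 19.35 rad/s (from 3.08 rev/s).
x = r cosθ ⇒ ẋ = −rω sinθ.
|v| = rω|sinθ| = 0.0414·19.35·|sin 22.1°| = 0.30142 m/s.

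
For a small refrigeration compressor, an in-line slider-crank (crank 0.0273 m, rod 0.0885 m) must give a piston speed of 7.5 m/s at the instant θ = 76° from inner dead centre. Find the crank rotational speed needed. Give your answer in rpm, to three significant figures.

For an in-line slider-crank, |v_piston| = rω|sinθ|·[1 + r cosθ/√(L² − r² sin²θ)].
With r = 0.0273 m, L = 0.0885 m, θ = 76°: the bracketed kinematic factor |dx/dθ| = 0.028561 m.
ω = v/|dx/dθ| = 7.5/0.028561 = 262.6 rad/s.
N = 60ω/(2π) = 2507.6 rpm.

2510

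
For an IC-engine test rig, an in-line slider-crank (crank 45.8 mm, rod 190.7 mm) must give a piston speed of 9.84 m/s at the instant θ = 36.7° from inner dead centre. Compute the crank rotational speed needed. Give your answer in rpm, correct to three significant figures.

For an in-line slider-crank, |v_piston| = rω|sinθ|·[1 + r cosθ/√(L² − r² sin²θ)].
With r = 0.0458 m, L = 0.1907 m, θ = 36.7°: the bracketed kinematic factor |dx/dθ| = 0.032697 m.
ω = v/|dx/dθ| = 9.84/0.032697 = 300.95 rad/s.
N = 60ω/(2π) = 2873.8 rpm.

2870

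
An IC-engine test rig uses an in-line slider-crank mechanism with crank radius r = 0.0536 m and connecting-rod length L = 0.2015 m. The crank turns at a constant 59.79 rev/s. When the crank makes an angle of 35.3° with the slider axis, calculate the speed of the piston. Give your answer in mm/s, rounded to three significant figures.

14200

ω = 2π·59.8 = 375.7 rad/s
For an in-line slider-crank, x = r cosθ + √(L² − r² sin²θ), so v = −rω sinθ·[1 + r cosθ/√(L² − r² sin²θ)].
With r = 0.0536 m, L = 0.2015 m, θ = 35.3°: √(L² − r² sin²θ) = 0.19911 m.
v = −0.0536·375.7·0.57786·[1 + 0.0536·0.81614/0.19911] = -14.192 m/s.
|v| = 14.192 m/s = 14192 mm/s.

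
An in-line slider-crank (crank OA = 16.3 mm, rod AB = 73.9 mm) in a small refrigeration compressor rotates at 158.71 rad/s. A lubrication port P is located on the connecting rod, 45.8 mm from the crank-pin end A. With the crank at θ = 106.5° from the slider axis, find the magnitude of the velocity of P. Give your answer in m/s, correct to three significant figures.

2.40

ω = 158.7 rad/s.  Crank-pin speed |V_A| = rω = 2.587 m/s, perpendicular to OA.
Rod angle: sinφ = −(r/L) sinθ ⇒ φ = -12.209°; ω_rod = −rω cosθ/√(L²−r²sin²θ) = +10.172 rad/s.
V_P = V_A + ω_rod × AP, with AP = 0.0458 m along the rod.
Components: V_Px = −rω sinθ − a·ω_rod·sinφ = -2.3819 m/s;  V_Py = rω cosθ + a·ω_rod·cosφ = -0.27938 m/s.
|V_P| = √(V_Px² + V_Py²) = 2.3982 m/s.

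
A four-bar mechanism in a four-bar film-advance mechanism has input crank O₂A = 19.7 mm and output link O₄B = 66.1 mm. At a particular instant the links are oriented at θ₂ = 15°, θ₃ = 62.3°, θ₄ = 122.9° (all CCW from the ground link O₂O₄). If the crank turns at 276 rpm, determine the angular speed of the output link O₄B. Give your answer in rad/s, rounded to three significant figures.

7.27

ω₂ = 28.9 rad/s (from 276 rpm).
Differentiating the loop-closure r₂e^{iθ₂}+r₃e^{iθ₃}=r₁+r₄e^{iθ₄} gives r₂ω₂e^{iθ₂}+r₃ω₃e^{iθ₃}=r₄ω₄e^{iθ₄}.
Eliminating the other unknown: ω₄ = r₂ω₂ sin(θ₂−θ₃) / [r₄ sin(θ₄−θ₃)].
Numerator sine = -0.73491; denominator sine = +0.87121.
Result = 0.0197·28.9·(-0.73491) / (0.0661·(+0.87121)) = -7.2663 rad/s; magnitude 7.2663 rad/s.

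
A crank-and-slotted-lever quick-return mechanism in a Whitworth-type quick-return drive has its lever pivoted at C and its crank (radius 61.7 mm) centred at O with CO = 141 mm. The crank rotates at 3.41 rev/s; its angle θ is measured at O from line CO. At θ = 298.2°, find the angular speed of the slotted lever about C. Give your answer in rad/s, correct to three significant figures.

5.32

ω = 21.43 rad/s (from 3.41 rev/s).
Crank pin A relative to C: A = (d + r cosθ, r sinθ); lever angle φ = atan2(r sinθ, d + r cosθ).
Differentiating tanφ: φ̇ = rω(d cosθ + r)/(d² + r² + 2dr cosθ).
d² + r² + 2dr cosθ = |CA|² = 0.03191 m²;  d cosθ + r = +0.12833 m.
|ω_lever| = |0.0617·21.43·+0.12833| / 0.03191 = 5.3164 rad/s.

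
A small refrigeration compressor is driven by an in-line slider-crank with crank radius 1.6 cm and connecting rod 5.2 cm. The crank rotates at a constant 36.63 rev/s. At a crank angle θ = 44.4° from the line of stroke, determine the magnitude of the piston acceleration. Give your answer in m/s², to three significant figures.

ω = 2π·36.6 = 230.2 rad/s
x(θ) = r cosθ + √(L² − r² sin²θ); with ω constant, a = ω²·d²x/dθ².
d²x/dθ² = −r cosθ − r²(cos2θ)/√u − r⁴ sin²2θ/(4u^{3/2}),  u = L² − r² sin²θ = 0.00257868 m².
Substituting r = 0.016 m, L = 0.052 m, θ = 44.4°: d²x/dθ² = -0.011662 m.
a = ω²·d²x/dθ² = (230.2)²·(-0.011662) = -617.75 m/s²;  |a| = 617.75 m/s².

618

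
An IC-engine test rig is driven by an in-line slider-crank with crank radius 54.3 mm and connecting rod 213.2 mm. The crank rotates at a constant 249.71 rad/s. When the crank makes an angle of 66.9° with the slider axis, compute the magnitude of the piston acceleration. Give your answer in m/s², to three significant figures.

722

ω = 249.7 rad/s
x(θ) = r cosθ + √(L² − r² sin²θ); with ω constant, a = ω²·d²x/dθ².
d²x/dθ² = −r cosθ − r²(cos2θ)/√u − r⁴ sin²2θ/(4u^{3/2}),  u = L² − r² sin²θ = 0.0429596 m².
Substituting r = 0.0543 m, L = 0.2132 m, θ = 66.9°: d²x/dθ² = -0.011585 m.
a = ω²·d²x/dθ² = (249.7)²·(-0.011585) = -722.38 m/s²;  |a| = 722.38 m/s².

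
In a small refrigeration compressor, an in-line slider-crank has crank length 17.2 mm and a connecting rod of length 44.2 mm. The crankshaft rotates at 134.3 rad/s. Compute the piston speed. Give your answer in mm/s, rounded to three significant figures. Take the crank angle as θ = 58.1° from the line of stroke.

ω = 134.3 rad/s
For an in-line slider-crank, x = r cosθ + √(L² − r² sin²θ), so v = −rω sinθ·[1 + r cosθ/√(L² − r² sin²θ)].
With r = 0.0172 m, L = 0.0442 m, θ = 58.1°: √(L² − r² sin²θ) = 0.041718 m.
v = −0.0172·134.3·0.84897·[1 + 0.0172·0.52844/0.041718] = -2.3884 m/s.
|v| = 2.3884 m/s = 2388.4 mm/s.

2390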